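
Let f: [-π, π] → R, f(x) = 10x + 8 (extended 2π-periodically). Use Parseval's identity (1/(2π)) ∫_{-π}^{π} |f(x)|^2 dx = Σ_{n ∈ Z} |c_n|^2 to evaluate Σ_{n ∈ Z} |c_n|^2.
Σ |c_n|^2 = 100π^2/3 + 64

Expand and integrate term by term over [-π, π]:
  ∫ (10x)^2 dx = 100·(2π^3/3); ∫ 2·10·(8)·x dx = 0 (odd integrand); ∫ 8^2 dx = 64·2π.
So (1/(2π)) ∫_{-π}^{π} (10x + 8)^2 dx = 100π^2/3 + 64 = 100π^2/3 + 64.
Parseval ⇒ Σ |c_n|^2 = 100π^2/3 + 64.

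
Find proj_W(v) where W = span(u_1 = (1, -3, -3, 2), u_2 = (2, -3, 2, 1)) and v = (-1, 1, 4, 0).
proj_W(v) = (53/365, 384/365, 1289/365, -437/365)

Set up U = [u_1 | ... | u_2] ∈ R^(4×2). The projector onto W = col(U) is P = U (U^T U)^(-1) U^T.
Compute U^T U =
  [23, 7]
  [7, 18],
and U^T v = (-16, 3).
Solve U^T U · c = U^T v for the coefficients: c = (-309/365, 181/365). The projection is proj_W(v) = U c.
Check: (v - proj_W(v)) · u_1 = 0  (should be 0).
Check: (v - proj_W(v)) · u_2 = 0  (should be 0).
Result: proj_W(v) = (53/365, 384/365, 1289/365, -437/365).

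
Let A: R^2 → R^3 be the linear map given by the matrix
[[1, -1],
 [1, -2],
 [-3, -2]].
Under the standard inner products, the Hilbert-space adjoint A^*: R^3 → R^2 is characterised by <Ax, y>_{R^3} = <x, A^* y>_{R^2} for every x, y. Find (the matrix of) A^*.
A^* = A^T =
[[1, 1, -3],
 [-1, -2, -2]]

For real matrices with standard dot products, the defining identity <Ax, y> = <x, A^* y> gives (Ax)^T y = x^T (A^*) y, i.e. x^T A^T y = x^T (A^*) y. Since this holds for all x, y, we must have A^* = A^T. Therefore
A^* =
[[1, 1, -3],
 [-1, -2, -2]].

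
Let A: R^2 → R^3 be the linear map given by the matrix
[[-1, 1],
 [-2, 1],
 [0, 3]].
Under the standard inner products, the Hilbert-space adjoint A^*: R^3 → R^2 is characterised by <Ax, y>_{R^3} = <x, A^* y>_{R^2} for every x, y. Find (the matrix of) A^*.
A^* = A^T =
[[-1, -2, 0],
 [1, 1, 3]]

For real matrices with standard dot products, the defining identity <Ax, y> = <x, A^* y> gives (Ax)^T y = x^T (A^*) y, i.e. x^T A^T y = x^T (A^*) y. Since this holds for all x, y, we must have A^* = A^T. Therefore
A^* =
[[-1, -2, 0],
 [1, 1, 3]].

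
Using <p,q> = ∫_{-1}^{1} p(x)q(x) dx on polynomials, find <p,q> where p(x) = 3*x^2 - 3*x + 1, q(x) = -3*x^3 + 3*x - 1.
<p,q> = -32/5

Expand the product: p(x)·q(x) = -9*x^5 + 9*x^4 + 6*x^3 - 12*x^2 + 6*x - 1.
∫_{-1}^{1} of each monomial x^k gives [2/(k+1) if k even, 0 if k odd]. Integrating term-by-term (or equivalently evaluating the antiderivative F(x) = -3*x^6/2 + 9*x^5/5 + 3*x^4/2 - 4*x^3 + 3*x^2 - x at the endpoints):
  F(1) − F(−1) = -1/5 − (31/5) = -32/5.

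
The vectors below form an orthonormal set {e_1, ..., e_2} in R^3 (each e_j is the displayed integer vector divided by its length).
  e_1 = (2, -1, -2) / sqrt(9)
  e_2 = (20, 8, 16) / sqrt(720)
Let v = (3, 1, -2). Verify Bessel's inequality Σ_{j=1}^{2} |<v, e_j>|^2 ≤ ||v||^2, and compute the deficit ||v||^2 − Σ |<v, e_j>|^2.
Σ |<v, e_j>|^2 = 54/5; ||v||^2 = 14; deficit = 16/5

Write each e_j = u_j / sqrt(<u_j, u_j>) where u_j is the displayed integer vector. Then <v, e_j> = <v, u_j> / sqrt(<u_j, u_j>), so |<v, e_j>|^2 = <v, u_j>^2 / <u_j, u_j>.
Coefficients: <v, e_1> = 9/sqrt(9), <v, e_2> = 36/sqrt(720).
Square and sum: Σ |<v, e_j>|^2 = 54/5.
Compute ||v||^2 = v·v = 14.
Deficit = 14 − 54/5 = 16/5 ≥ 0, confirming Bessel's inequality. (The deficit equals ||v − Σ <v,e_j> e_j||^2, the squared distance from v to span{e_j}.)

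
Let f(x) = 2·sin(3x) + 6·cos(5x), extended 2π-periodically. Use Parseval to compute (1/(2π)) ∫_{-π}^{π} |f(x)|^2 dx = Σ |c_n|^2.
Σ |c_n|^2 = 20

Expand |f|^2 and use orthogonality of {sin(nx), cos(mx)} on [-π, π]:
  ∫_{-π}^{π} sin(nx)^2 dx = π, ∫ cos(mx)^2 dx = π, and cross terms integrate to 0.
So ∫_{-π}^{π} f(x)^2 dx = 2^2 · π + 6^2 · π = (4 + 36)π.
Divide by 2π: (4 + 36)/2 = 20.
By Parseval, this equals Σ |c_n|^2.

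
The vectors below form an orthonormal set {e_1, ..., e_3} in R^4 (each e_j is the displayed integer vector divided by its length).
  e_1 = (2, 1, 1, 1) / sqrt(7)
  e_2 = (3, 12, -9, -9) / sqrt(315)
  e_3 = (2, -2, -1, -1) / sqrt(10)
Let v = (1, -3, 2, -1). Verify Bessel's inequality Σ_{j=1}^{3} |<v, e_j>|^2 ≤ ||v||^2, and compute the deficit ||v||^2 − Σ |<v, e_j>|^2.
Σ |<v, e_j>|^2 = 21/2; ||v||^2 = 15; deficit = 9/2

Write each e_j = u_j / sqrt(<u_j, u_j>) where u_j is the displayed integer vector. Then <v, e_j> = <v, u_j> / sqrt(<u_j, u_j>), so |<v, e_j>|^2 = <v, u_j>^2 / <u_j, u_j>.
Coefficients: <v, e_1> = 0/sqrt(7), <v, e_2> = -42/sqrt(315), <v, e_3> = 7/sqrt(10).
Square and sum: Σ |<v, e_j>|^2 = 21/2.
Compute ||v||^2 = v·v = 15.
Deficit = 15 − 21/2 = 9/2 ≥ 0, confirming Bessel's inequality. (The deficit equals ||v − Σ <v,e_j> e_j||^2, the squared distance from v to span{e_j}.)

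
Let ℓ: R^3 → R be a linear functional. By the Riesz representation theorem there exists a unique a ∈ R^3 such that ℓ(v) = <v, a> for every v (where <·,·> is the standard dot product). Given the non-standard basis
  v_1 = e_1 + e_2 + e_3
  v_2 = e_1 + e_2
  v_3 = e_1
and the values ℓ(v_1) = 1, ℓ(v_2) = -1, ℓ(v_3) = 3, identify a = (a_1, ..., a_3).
a = (3, -4, 2)

Write a = (a_1, ..., a_3) in the standard basis. For each basis vector v_i, ℓ(v_i) = <v_i, a> is a linear equation in the a_j's. Collect the n equations into a matrix system V a = ℓ, where row i of V is v_i (expressed in the standard basis). Since V is invertible (lower-triangular with 1s on the diagonal, up to permutation), solve by back-substitution:
  V =
[[1, 1, 1],
 [1, 1, 0],
 [1, 0, 0]]
  V a = (1, -1, 3)
Solving gives a = (3, -4, 2).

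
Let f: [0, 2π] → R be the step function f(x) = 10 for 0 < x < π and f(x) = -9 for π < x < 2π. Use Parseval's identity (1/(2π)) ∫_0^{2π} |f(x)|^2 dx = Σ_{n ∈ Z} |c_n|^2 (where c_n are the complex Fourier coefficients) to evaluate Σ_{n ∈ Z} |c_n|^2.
Σ |c_n|^2 = 181/2

Parseval equates the L^2 energy of f (normalised by 1/(2π)) with the ℓ^2 sum of its Fourier coefficients: (1/(2π)) ∫_0^{2π} |f|^2 = Σ |c_n|^2.
Compute the left side: (1/(2π)) [∫_0^π 10^2 dx + ∫_π^{2π} (-9)^2 dx] = (1/(2π)) · (100π + 81π) = (100 + 81)/2 = 181/2.
So Σ_{n ∈ Z} |c_n|^2 = 181/2.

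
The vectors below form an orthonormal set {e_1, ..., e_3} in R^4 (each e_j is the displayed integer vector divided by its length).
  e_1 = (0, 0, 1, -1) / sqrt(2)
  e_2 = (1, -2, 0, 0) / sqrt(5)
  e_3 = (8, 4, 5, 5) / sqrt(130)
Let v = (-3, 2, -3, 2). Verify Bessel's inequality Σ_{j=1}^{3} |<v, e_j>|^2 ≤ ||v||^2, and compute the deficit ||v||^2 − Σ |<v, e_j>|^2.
Σ |<v, e_j>|^2 = 334/13; ||v||^2 = 26; deficit = 4/13

Write each e_j = u_j / sqrt(<u_j, u_j>) where u_j is the displayed integer vector. Then <v, e_j> = <v, u_j> / sqrt(<u_j, u_j>), so |<v, e_j>|^2 = <v, u_j>^2 / <u_j, u_j>.
Coefficients: <v, e_1> = -5/sqrt(2), <v, e_2> = -7/sqrt(5), <v, e_3> = -21/sqrt(130).
Square and sum: Σ |<v, e_j>|^2 = 334/13.
Compute ||v||^2 = v·v = 26.
Deficit = 26 − 334/13 = 4/13 ≥ 0, confirming Bessel's inequality. (The deficit equals ||v − Σ <v,e_j> e_j||^2, the squared distance from v to span{e_j}.)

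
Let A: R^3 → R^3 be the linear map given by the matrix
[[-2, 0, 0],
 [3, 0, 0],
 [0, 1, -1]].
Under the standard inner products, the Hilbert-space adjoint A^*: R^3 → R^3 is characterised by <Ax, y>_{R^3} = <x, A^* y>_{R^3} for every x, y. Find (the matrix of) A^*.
A^* = A^T =
[[-2, 3, 0],
 [0, 0, 1],
 [0, 0, -1]]

For real matrices with standard dot products, the defining identity <Ax, y> = <x, A^* y> gives (Ax)^T y = x^T (A^*) y, i.e. x^T A^T y = x^T (A^*) y. Since this holds for all x, y, we must have A^* = A^T. Therefore
A^* =
[[-2, 3, 0],
 [0, 0, 1],
 [0, 0, -1]].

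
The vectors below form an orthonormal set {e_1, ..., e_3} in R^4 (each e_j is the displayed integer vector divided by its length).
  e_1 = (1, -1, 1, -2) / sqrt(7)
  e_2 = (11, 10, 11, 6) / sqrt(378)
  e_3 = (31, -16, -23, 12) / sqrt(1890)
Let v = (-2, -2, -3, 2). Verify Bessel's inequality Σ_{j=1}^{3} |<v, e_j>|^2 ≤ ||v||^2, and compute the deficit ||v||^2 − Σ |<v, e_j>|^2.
Σ |<v, e_j>|^2 = 98/5; ||v||^2 = 21; deficit = 7/5

Write each e_j = u_j / sqrt(<u_j, u_j>) where u_j is the displayed integer vector. Then <v, e_j> = <v, u_j> / sqrt(<u_j, u_j>), so |<v, e_j>|^2 = <v, u_j>^2 / <u_j, u_j>.
Coefficients: <v, e_1> = -7/sqrt(7), <v, e_2> = -63/sqrt(378), <v, e_3> = 63/sqrt(1890).
Square and sum: Σ |<v, e_j>|^2 = 98/5.
Compute ||v||^2 = v·v = 21.
Deficit = 21 − 98/5 = 7/5 ≥ 0, confirming Bessel's inequality. (The deficit equals ||v − Σ <v,e_j> e_j||^2, the squared distance from v to span{e_j}.)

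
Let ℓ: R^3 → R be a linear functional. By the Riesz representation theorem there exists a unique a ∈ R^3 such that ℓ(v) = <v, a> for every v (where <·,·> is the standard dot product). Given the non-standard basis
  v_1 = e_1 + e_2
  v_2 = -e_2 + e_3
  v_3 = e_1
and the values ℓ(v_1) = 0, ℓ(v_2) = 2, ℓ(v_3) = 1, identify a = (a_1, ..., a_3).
a = (1, -1, 1)

Write a = (a_1, ..., a_3) in the standard basis. For each basis vector v_i, ℓ(v_i) = <v_i, a> is a linear equation in the a_j's. Collect the n equations into a matrix system V a = ℓ, where row i of V is v_i (expressed in the standard basis). Since V is invertible (lower-triangular with 1s on the diagonal, up to permutation), solve by back-substitution:
  V =
[[1, 1, 0],
 [0, -1, 1],
 [1, 0, 0]]
  V a = (0, 2, 1)
Solving gives a = (1, -1, 1).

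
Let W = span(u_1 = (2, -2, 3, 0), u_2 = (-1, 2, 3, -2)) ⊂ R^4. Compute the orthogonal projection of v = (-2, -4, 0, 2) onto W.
proj_W(v) = (386/297, -568/297, -80/99, 364/297)

Set up U = [u_1 | ... | u_2] ∈ R^(4×2). The projector onto W = col(U) is P = U (U^T U)^(-1) U^T.
Compute U^T U =
  [17, 3]
  [3, 18],
and U^T v = (4, -10).
Solve U^T U · c = U^T v for the coefficients: c = (34/99, -182/297). The projection is proj_W(v) = U c.
Check: (v - proj_W(v)) · u_1 = 0  (should be 0).
Check: (v - proj_W(v)) · u_2 = 0  (should be 0).
Result: proj_W(v) = (386/297, -568/297, -80/99, 364/297).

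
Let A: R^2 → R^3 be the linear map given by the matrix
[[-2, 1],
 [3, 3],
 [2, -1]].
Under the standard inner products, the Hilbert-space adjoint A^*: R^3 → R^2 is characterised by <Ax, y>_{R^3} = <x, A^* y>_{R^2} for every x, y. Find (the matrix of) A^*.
A^* = A^T =
[[-2, 3, 2],
 [1, 3, -1]]

For real matrices with standard dot products, the defining identity <Ax, y> = <x, A^* y> gives (Ax)^T y = x^T (A^*) y, i.e. x^T A^T y = x^T (A^*) y. Since this holds for all x, y, we must have A^* = A^T. Therefore
A^* =
[[-2, 3, 2],
 [1, 3, -1]].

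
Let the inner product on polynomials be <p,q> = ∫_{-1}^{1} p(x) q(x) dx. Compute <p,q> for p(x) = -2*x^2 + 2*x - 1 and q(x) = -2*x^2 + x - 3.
<p,q> = 214/15

Expand the product: p(x)·q(x) = 4*x^4 - 6*x^3 + 10*x^2 - 7*x + 3.
∫_{-1}^{1} of each monomial x^k gives [2/(k+1) if k even, 0 if k odd]. Integrating term-by-term (or equivalently evaluating the antiderivative F(x) = 4*x^5/5 - 3*x^4/2 + 10*x^3/3 - 7*x^2/2 + 3*x at the endpoints):
  F(1) − F(−1) = 32/15 − (-182/15) = 214/15.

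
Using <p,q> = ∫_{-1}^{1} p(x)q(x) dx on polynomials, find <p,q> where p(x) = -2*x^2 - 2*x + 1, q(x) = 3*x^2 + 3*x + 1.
<p,q> = -56/15

Expand the product: p(x)·q(x) = -6*x^4 - 12*x^3 - 5*x^2 + x + 1.
∫_{-1}^{1} of each monomial x^k gives [2/(k+1) if k even, 0 if k odd]. Integrating term-by-term (or equivalently evaluating the antiderivative F(x) = -6*x^5/5 - 3*x^4 - 5*x^3/3 + x^2/2 + x at the endpoints):
  F(1) − F(−1) = -131/30 − (-19/30) = -56/15.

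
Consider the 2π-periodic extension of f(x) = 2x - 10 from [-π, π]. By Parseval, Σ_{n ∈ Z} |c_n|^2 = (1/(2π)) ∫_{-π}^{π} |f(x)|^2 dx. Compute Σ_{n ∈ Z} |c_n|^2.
Σ |c_n|^2 = 4π^2/3 + 100

Expand and integrate term by term over [-π, π]:
  ∫ (2x)^2 dx = 4·(2π^3/3); ∫ 2·2·(-10)·x dx = 0 (odd integrand); ∫ (-10)^2 dx = 100·2π.
So (1/(2π)) ∫_{-π}^{π} (2x - 10)^2 dx = 4π^2/3 + 100 = 4π^2/3 + 100.
Parseval ⇒ Σ |c_n|^2 = 4π^2/3 + 100.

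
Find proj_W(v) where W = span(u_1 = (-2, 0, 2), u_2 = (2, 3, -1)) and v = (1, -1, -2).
proj_W(v) = (25/19, -21/19, -32/19)

Set up U = [u_1 | ... | u_2] ∈ R^(3×2). The projector onto W = col(U) is P = U (U^T U)^(-1) U^T.
Compute U^T U =
  [8, -6]
  [-6, 14],
and U^T v = (-6, 1).
Solve U^T U · c = U^T v for the coefficients: c = (-39/38, -7/19). The projection is proj_W(v) = U c.
Check: (v - proj_W(v)) · u_1 = 0  (should be 0).
Check: (v - proj_W(v)) · u_2 = 0  (should be 0).
Result: proj_W(v) = (25/19, -21/19, -32/19).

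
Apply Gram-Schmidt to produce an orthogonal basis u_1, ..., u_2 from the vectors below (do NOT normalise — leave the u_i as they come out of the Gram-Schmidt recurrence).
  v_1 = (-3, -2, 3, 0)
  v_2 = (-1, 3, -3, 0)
Orthogonal basis:
  u_1 = (-3, -2, 3, 0)
  u_2 = (-29/11, 21/11, -15/11, 0)

Apply the Gram-Schmidt recurrence
  u_1 = v_1
  u_i = v_i − Σ_{j<i} ((v_i · u_j) / (u_j · u_j)) · u_j.

Step by step this gives:
  u_1 = (-3, -2, 3, 0)
  u_2 = (-29/11, 21/11, -15/11, 0)

Orthogonality check:
  u_2 · u_1 = 0 (should be 0)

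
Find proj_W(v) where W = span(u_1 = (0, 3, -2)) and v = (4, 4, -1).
proj_W(v) = (0, 42/13, -28/13)

Set up U = [u_1 | ... | u_1] ∈ R^(3×1). The projector onto W = col(U) is P = U (U^T U)^(-1) U^T.
Compute U^T U =
  [13],
and U^T v = (14).
Solve U^T U · c = U^T v for the coefficients: c = (14/13). The projection is proj_W(v) = U c.
Check: (v - proj_W(v)) · u_1 = 0  (should be 0).
Result: proj_W(v) = (0, 42/13, -28/13).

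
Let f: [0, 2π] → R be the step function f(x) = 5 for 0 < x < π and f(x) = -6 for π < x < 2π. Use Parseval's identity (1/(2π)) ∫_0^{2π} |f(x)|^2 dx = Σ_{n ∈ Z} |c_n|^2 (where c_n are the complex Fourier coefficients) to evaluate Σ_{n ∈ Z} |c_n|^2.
Σ |c_n|^2 = 61/2

Parseval equates the L^2 energy of f (normalised by 1/(2π)) with the ℓ^2 sum of its Fourier coefficients: (1/(2π)) ∫_0^{2π} |f|^2 = Σ |c_n|^2.
Compute the left side: (1/(2π)) [∫_0^π 5^2 dx + ∫_π^{2π} (-6)^2 dx] = (1/(2π)) · (25π + 36π) = (25 + 36)/2 = 61/2.
So Σ_{n ∈ Z} |c_n|^2 = 61/2.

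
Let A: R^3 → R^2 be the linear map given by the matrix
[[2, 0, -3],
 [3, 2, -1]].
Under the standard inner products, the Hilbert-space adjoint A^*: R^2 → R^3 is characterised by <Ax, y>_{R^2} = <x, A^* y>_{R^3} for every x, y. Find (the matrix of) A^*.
A^* = A^T =
[[2, 3],
 [0, 2],
 [-3, -1]]

For real matrices with standard dot products, the defining identity <Ax, y> = <x, A^* y> gives (Ax)^T y = x^T (A^*) y, i.e. x^T A^T y = x^T (A^*) y. Since this holds for all x, y, we must have A^* = A^T. Therefore
A^* =
[[2, 3],
 [0, 2],
 [-3, -1]].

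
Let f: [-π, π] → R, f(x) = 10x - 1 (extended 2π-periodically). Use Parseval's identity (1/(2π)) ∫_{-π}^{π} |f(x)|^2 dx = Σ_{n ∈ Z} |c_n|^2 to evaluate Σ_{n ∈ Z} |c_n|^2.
Σ |c_n|^2 = 100π^2/3 + 1

Expand and integrate term by term over [-π, π]:
  ∫ (10x)^2 dx = 100·(2π^3/3); ∫ 2·10·(-1)·x dx = 0 (odd integrand); ∫ (-1)^2 dx = 1·2π.
So (1/(2π)) ∫_{-π}^{π} (10x - 1)^2 dx = 100π^2/3 + 1 = 100π^2/3 + 1.
Parseval ⇒ Σ |c_n|^2 = 100π^2/3 + 1.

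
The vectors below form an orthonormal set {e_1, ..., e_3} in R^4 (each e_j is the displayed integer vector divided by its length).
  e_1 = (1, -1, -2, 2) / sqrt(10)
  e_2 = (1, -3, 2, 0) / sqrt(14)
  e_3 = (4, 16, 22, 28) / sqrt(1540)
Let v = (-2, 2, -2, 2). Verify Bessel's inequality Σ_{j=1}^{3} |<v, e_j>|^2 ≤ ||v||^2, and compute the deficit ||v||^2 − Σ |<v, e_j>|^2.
Σ |<v, e_j>|^2 = 140/11; ||v||^2 = 16; deficit = 36/11

Write each e_j = u_j / sqrt(<u_j, u_j>) where u_j is the displayed integer vector. Then <v, e_j> = <v, u_j> / sqrt(<u_j, u_j>), so |<v, e_j>|^2 = <v, u_j>^2 / <u_j, u_j>.
Coefficients: <v, e_1> = 4/sqrt(10), <v, e_2> = -12/sqrt(14), <v, e_3> = 36/sqrt(1540).
Square and sum: Σ |<v, e_j>|^2 = 140/11.
Compute ||v||^2 = v·v = 16.
Deficit = 16 − 140/11 = 36/11 ≥ 0, confirming Bessel's inequality. (The deficit equals ||v − Σ <v,e_j> e_j||^2, the squared distance from v to span{e_j}.)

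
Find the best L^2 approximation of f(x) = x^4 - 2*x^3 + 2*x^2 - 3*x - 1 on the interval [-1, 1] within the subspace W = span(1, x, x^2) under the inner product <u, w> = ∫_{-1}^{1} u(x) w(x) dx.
g(x) = 20*x^2/7 - 21*x/5 - 38/35

The best approximation g ∈ W is the orthogonal projection of f onto W. Writing g = a_0 + a_1 x + a_2 x^2, the coefficients solve the normal equations G · a = b where
  G_{ij} = <φ_i, φ_j> and b_i = <f, φ_i>, with φ_0 = 1, φ_1 = x, φ_2 = x^2.
G =
  [2, 0, 2/3]
  [0, 2/3, 0]
  [2/3, 0, 2/5],
b = (-4/15, -14/5, 44/105).
Solving gives a_0 = -38/35, a_1 = -21/5, a_2 = 20/7, so
  g(x) = 20*x^2/7 - 21*x/5 - 38/35.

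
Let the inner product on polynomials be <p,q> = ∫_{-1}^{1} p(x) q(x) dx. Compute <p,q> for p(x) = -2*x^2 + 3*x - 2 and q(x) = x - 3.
<p,q> = 18

Expand the product: p(x)·q(x) = -2*x^3 + 9*x^2 - 11*x + 6.
∫_{-1}^{1} of each monomial x^k gives [2/(k+1) if k even, 0 if k odd]. Integrating term-by-term (or equivalently evaluating the antiderivative F(x) = -x^4/2 + 3*x^3 - 11*x^2/2 + 6*x at the endpoints):
  F(1) − F(−1) = 3 − (-15) = 18.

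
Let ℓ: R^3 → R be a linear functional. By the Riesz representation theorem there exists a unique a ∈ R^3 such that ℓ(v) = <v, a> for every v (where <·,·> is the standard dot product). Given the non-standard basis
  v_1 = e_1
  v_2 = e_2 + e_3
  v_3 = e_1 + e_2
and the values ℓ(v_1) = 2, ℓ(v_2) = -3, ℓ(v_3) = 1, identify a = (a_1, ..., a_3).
a = (2, -1, -2)

Write a = (a_1, ..., a_3) in the standard basis. For each basis vector v_i, ℓ(v_i) = <v_i, a> is a linear equation in the a_j's. Collect the n equations into a matrix system V a = ℓ, where row i of V is v_i (expressed in the standard basis). Since V is invertible (lower-triangular with 1s on the diagonal, up to permutation), solve by back-substitution:
  V =
[[1, 0, 0],
 [0, 1, 1],
 [1, 1, 0]]
  V a = (2, -3, 1)
Solving gives a = (2, -1, -2).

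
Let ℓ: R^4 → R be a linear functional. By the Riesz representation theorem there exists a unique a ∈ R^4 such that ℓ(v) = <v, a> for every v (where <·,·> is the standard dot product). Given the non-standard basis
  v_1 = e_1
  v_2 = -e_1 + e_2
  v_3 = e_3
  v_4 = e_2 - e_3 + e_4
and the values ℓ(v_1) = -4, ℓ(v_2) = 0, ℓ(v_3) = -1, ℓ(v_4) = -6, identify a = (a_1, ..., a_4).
a = (-4, -4, -1, -3)

Write a = (a_1, ..., a_4) in the standard basis. For each basis vector v_i, ℓ(v_i) = <v_i, a> is a linear equation in the a_j's. Collect the n equations into a matrix system V a = ℓ, where row i of V is v_i (expressed in the standard basis). Since V is invertible (lower-triangular with 1s on the diagonal, up to permutation), solve by back-substitution:
  V =
[[1, 0, 0, 0],
 [-1, 1, 0, 0],
 [0, 0, 1, 0],
 [0, 1, -1, 1]]
  V a = (-4, 0, -1, -6)
Solving gives a = (-4, -4, -1, -3).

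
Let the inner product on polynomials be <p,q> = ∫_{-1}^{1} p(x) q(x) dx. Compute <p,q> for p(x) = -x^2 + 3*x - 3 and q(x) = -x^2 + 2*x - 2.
<p,q> = 296/15

Expand the product: p(x)·q(x) = x^4 - 5*x^3 + 11*x^2 - 12*x + 6.
∫_{-1}^{1} of each monomial x^k gives [2/(k+1) if k even, 0 if k odd]. Integrating term-by-term (or equivalently evaluating the antiderivative F(x) = x^5/5 - 5*x^4/4 + 11*x^3/3 - 6*x^2 + 6*x at the endpoints):
  F(1) − F(−1) = 157/60 − (-1027/60) = 296/15.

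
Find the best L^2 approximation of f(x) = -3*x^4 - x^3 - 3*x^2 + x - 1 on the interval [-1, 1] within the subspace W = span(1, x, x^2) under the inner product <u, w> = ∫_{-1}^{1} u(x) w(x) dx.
g(x) = -39*x^2/7 + 2*x/5 - 26/35

The best approximation g ∈ W is the orthogonal projection of f onto W. Writing g = a_0 + a_1 x + a_2 x^2, the coefficients solve the normal equations G · a = b where
  G_{ij} = <φ_i, φ_j> and b_i = <f, φ_i>, with φ_0 = 1, φ_1 = x, φ_2 = x^2.
G =
  [2, 0, 2/3]
  [0, 2/3, 0]
  [2/3, 0, 2/5],
b = (-26/5, 4/15, -286/105).
Solving gives a_0 = -26/35, a_1 = 2/5, a_2 = -39/7, so
  g(x) = -39*x^2/7 + 2*x/5 - 26/35.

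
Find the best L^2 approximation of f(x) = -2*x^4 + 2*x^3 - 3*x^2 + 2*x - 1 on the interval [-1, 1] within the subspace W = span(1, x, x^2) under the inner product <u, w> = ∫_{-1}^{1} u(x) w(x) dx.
g(x) = -33*x^2/7 + 16*x/5 - 29/35

The best approximation g ∈ W is the orthogonal projection of f onto W. Writing g = a_0 + a_1 x + a_2 x^2, the coefficients solve the normal equations G · a = b where
  G_{ij} = <φ_i, φ_j> and b_i = <f, φ_i>, with φ_0 = 1, φ_1 = x, φ_2 = x^2.
G =
  [2, 0, 2/3]
  [0, 2/3, 0]
  [2/3, 0, 2/5],
b = (-24/5, 32/15, -256/105).
Solving gives a_0 = -29/35, a_1 = 16/5, a_2 = -33/7, so
  g(x) = -33*x^2/7 + 16*x/5 - 29/35.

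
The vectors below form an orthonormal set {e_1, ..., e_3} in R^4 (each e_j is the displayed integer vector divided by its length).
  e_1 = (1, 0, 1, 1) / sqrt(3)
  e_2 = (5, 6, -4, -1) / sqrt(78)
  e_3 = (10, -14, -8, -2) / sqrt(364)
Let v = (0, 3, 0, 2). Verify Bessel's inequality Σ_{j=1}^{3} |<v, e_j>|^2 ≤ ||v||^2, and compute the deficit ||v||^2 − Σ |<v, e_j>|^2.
Σ |<v, e_j>|^2 = 73/7; ||v||^2 = 13; deficit = 18/7

Write each e_j = u_j / sqrt(<u_j, u_j>) where u_j is the displayed integer vector. Then <v, e_j> = <v, u_j> / sqrt(<u_j, u_j>), so |<v, e_j>|^2 = <v, u_j>^2 / <u_j, u_j>.
Coefficients: <v, e_1> = 2/sqrt(3), <v, e_2> = 16/sqrt(78), <v, e_3> = -46/sqrt(364).
Square and sum: Σ |<v, e_j>|^2 = 73/7.
Compute ||v||^2 = v·v = 13.
Deficit = 13 − 73/7 = 18/7 ≥ 0, confirming Bessel's inequality. (The deficit equals ||v − Σ <v,e_j> e_j||^2, the squared distance from v to span{e_j}.)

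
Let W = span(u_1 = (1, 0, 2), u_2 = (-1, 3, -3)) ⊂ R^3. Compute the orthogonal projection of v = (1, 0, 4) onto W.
proj_W(v) = (41/23, -3/23, 83/23)

Set up U = [u_1 | ... | u_2] ∈ R^(3×2). The projector onto W = col(U) is P = U (U^T U)^(-1) U^T.
Compute U^T U =
  [5, -7]
  [-7, 19],
and U^T v = (9, -13).
Solve U^T U · c = U^T v for the coefficients: c = (40/23, -1/23). The projection is proj_W(v) = U c.
Check: (v - proj_W(v)) · u_1 = 0  (should be 0).
Check: (v - proj_W(v)) · u_2 = 0  (should be 0).
Result: proj_W(v) = (41/23, -3/23, 83/23).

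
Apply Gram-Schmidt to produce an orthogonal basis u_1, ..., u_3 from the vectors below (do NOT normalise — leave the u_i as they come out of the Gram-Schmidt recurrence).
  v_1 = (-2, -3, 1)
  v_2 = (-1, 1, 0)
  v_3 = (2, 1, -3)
Orthogonal basis:
  u_1 = (-2, -3, 1)
  u_2 = (-8/7, 11/14, 1/14)
  u_3 = (-4/9, -4/9, -20/9)

Apply the Gram-Schmidt recurrence
  u_1 = v_1
  u_i = v_i − Σ_{j<i} ((v_i · u_j) / (u_j · u_j)) · u_j.

Step by step this gives:
  u_1 = (-2, -3, 1)
  u_2 = (-8/7, 11/14, 1/14)
  u_3 = (-4/9, -4/9, -20/9)

Orthogonality check:
  u_2 · u_1 = 0 (should be 0)
  u_3 · u_1 = 0 (should be 0)
  u_3 · u_2 = 0 (should be 0)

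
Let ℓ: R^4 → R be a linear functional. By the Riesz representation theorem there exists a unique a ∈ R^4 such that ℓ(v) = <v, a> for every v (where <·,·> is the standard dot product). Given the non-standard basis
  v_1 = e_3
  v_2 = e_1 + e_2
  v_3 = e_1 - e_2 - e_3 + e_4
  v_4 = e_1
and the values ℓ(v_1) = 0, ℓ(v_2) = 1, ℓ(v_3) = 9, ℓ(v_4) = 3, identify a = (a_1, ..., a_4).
a = (3, -2, 0, 4)

Write a = (a_1, ..., a_4) in the standard basis. For each basis vector v_i, ℓ(v_i) = <v_i, a> is a linear equation in the a_j's. Collect the n equations into a matrix system V a = ℓ, where row i of V is v_i (expressed in the standard basis). Since V is invertible (lower-triangular with 1s on the diagonal, up to permutation), solve by back-substitution:
  V =
[[0, 0, 1, 0],
 [1, 1, 0, 0],
 [1, -1, -1, 1],
 [1, 0, 0, 0]]
  V a = (0, 1, 9, 3)
Solving gives a = (3, -2, 0, 4).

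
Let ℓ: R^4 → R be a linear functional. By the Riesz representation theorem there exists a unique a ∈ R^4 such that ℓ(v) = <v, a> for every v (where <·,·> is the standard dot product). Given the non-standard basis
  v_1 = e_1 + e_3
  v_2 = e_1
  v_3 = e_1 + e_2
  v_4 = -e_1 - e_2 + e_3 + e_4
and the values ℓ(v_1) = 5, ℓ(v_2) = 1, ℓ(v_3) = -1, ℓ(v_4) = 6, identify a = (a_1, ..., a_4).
a = (1, -2, 4, 1)

Write a = (a_1, ..., a_4) in the standard basis. For each basis vector v_i, ℓ(v_i) = <v_i, a> is a linear equation in the a_j's. Collect the n equations into a matrix system V a = ℓ, where row i of V is v_i (expressed in the standard basis). Since V is invertible (lower-triangular with 1s on the diagonal, up to permutation), solve by back-substitution:
  V =
[[1, 0, 1, 0],
 [1, 0, 0, 0],
 [1, 1, 0, 0],
 [-1, -1, 1, 1]]
  V a = (5, 1, -1, 6)
Solving gives a = (1, -2, 4, 1).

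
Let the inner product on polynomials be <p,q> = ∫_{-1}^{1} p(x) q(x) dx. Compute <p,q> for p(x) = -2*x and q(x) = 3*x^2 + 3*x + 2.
<p,q> = -4

Expand the product: p(x)·q(x) = -6*x^3 - 6*x^2 - 4*x.
∫_{-1}^{1} of each monomial x^k gives [2/(k+1) if k even, 0 if k odd]. Integrating term-by-term (or equivalently evaluating the antiderivative F(x) = -3*x^4/2 - 2*x^3 - 2*x^2 at the endpoints):
  F(1) − F(−1) = -11/2 − (-3/2) = -4.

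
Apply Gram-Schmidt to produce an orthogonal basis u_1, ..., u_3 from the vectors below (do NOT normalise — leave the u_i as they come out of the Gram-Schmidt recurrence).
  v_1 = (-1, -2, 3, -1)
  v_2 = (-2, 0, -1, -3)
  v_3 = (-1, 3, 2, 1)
Orthogonal basis:
  u_1 = (-1, -2, 3, -1)
  u_2 = (-28/15, 4/15, -7/5, -43/15)
  u_3 = (-145/103, 315/103, 349/206, 77/206)

Apply the Gram-Schmidt recurrence
  u_1 = v_1
  u_i = v_i − Σ_{j<i} ((v_i · u_j) / (u_j · u_j)) · u_j.

Step by step this gives:
  u_1 = (-1, -2, 3, -1)
  u_2 = (-28/15, 4/15, -7/5, -43/15)
  u_3 = (-145/103, 315/103, 349/206, 77/206)

Orthogonality check:
  u_2 · u_1 = 0 (should be 0)
  u_3 · u_1 = 0 (should be 0)
  u_3 · u_2 = 0 (should be 0)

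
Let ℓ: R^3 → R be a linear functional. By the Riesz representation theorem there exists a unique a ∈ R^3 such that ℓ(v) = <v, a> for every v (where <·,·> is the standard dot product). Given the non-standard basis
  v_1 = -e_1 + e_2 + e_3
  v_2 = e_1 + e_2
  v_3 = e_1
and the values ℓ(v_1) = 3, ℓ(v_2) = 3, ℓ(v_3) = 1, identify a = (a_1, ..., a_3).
a = (1, 2, 2)

Write a = (a_1, ..., a_3) in the standard basis. For each basis vector v_i, ℓ(v_i) = <v_i, a> is a linear equation in the a_j's. Collect the n equations into a matrix system V a = ℓ, where row i of V is v_i (expressed in the standard basis). Since V is invertible (lower-triangular with 1s on the diagonal, up to permutation), solve by back-substitution:
  V =
[[-1, 1, 1],
 [1, 1, 0],
 [1, 0, 0]]
  V a = (3, 3, 1)
Solving gives a = (1, 2, 2).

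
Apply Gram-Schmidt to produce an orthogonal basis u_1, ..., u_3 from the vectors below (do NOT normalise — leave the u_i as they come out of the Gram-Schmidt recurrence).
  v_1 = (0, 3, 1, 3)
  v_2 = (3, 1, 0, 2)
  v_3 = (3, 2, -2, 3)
Orthogonal basis:
  u_1 = (0, 3, 1, 3)
  u_2 = (3, -8/19, -9/19, 11/19)
  u_3 = (-63/185, 77/185, -399/185, 56/185)

Apply the Gram-Schmidt recurrence
  u_1 = v_1
  u_i = v_i − Σ_{j<i} ((v_i · u_j) / (u_j · u_j)) · u_j.

Step by step this gives:
  u_1 = (0, 3, 1, 3)
  u_2 = (3, -8/19, -9/19, 11/19)
  u_3 = (-63/185, 77/185, -399/185, 56/185)

Orthogonality check:
  u_2 · u_1 = 0 (should be 0)
  u_3 · u_1 = 0 (should be 0)
  u_3 · u_2 = 0 (should be 0)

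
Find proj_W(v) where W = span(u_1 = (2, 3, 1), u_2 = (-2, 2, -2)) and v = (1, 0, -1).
proj_W(v) = (1/7, 3/14, 1/14)

Set up U = [u_1 | ... | u_2] ∈ R^(3×2). The projector onto W = col(U) is P = U (U^T U)^(-1) U^T.
Compute U^T U =
  [14, 0]
  [0, 12],
and U^T v = (1, 0).
Solve U^T U · c = U^T v for the coefficients: c = (1/14, 0). The projection is proj_W(v) = U c.
Check: (v - proj_W(v)) · u_1 = 0  (should be 0).
Check: (v - proj_W(v)) · u_2 = 0  (should be 0).
Result: proj_W(v) = (1/7, 3/14, 1/14).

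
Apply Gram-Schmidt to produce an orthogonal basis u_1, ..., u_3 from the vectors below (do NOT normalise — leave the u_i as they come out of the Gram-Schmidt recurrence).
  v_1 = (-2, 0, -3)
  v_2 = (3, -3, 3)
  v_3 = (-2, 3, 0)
Orthogonal basis:
  u_1 = (-2, 0, -3)
  u_2 = (9/13, -3, -6/13)
  u_3 = (-9/14, -3/14, 3/7)

Apply the Gram-Schmidt recurrence
  u_1 = v_1
  u_i = v_i − Σ_{j<i} ((v_i · u_j) / (u_j · u_j)) · u_j.

Step by step this gives:
  u_1 = (-2, 0, -3)
  u_2 = (9/13, -3, -6/13)
  u_3 = (-9/14, -3/14, 3/7)

Orthogonality check:
  u_2 · u_1 = 0 (should be 0)
  u_3 · u_1 = 0 (should be 0)
  u_3 · u_2 = 0 (should be 0)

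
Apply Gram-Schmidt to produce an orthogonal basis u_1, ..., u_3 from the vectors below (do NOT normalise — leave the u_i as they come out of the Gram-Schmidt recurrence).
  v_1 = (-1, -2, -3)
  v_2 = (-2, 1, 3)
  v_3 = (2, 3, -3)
Orthogonal basis:
  u_1 = (-1, -2, -3)
  u_2 = (-37/14, -2/7, 15/14)
  u_3 = (-108/115, 324/115, -36/23)

Apply the Gram-Schmidt recurrence
  u_1 = v_1
  u_i = v_i − Σ_{j<i} ((v_i · u_j) / (u_j · u_j)) · u_j.

Step by step this gives:
  u_1 = (-1, -2, -3)
  u_2 = (-37/14, -2/7, 15/14)
  u_3 = (-108/115, 324/115, -36/23)

Orthogonality check:
  u_2 · u_1 = 0 (should be 0)
  u_3 · u_1 = 0 (should be 0)
  u_3 · u_2 = 0 (should be 0)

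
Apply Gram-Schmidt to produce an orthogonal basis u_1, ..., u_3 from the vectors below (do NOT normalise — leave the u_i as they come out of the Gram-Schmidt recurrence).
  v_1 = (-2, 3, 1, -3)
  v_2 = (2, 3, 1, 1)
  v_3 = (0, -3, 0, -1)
Orthogonal basis:
  u_1 = (-2, 3, 1, -3)
  u_2 = (52/23, 60/23, 20/23, 32/23)
  u_3 = (19/21, -4/7, 17/21, -19/21)

Apply the Gram-Schmidt recurrence
  u_1 = v_1
  u_i = v_i − Σ_{j<i} ((v_i · u_j) / (u_j · u_j)) · u_j.

Step by step this gives:
  u_1 = (-2, 3, 1, -3)
  u_2 = (52/23, 60/23, 20/23, 32/23)
  u_3 = (19/21, -4/7, 17/21, -19/21)

Orthogonality check:
  u_2 · u_1 = 0 (should be 0)
  u_3 · u_1 = 0 (should be 0)
  u_3 · u_2 = 0 (should be 0)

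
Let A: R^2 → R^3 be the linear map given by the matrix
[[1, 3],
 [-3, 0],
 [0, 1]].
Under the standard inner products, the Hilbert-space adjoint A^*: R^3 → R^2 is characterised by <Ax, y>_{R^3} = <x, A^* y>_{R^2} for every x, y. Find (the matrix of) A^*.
A^* = A^T =
[[1, -3, 0],
 [3, 0, 1]]

For real matrices with standard dot products, the defining identity <Ax, y> = <x, A^* y> gives (Ax)^T y = x^T (A^*) y, i.e. x^T A^T y = x^T (A^*) y. Since this holds for all x, y, we must have A^* = A^T. Therefore
A^* =
[[1, -3, 0],
 [3, 0, 1]].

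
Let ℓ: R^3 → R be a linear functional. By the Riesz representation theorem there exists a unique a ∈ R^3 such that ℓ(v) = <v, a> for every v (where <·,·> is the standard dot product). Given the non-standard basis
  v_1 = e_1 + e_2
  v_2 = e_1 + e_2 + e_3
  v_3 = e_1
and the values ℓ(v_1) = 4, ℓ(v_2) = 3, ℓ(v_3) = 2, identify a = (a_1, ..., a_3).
a = (2, 2, -1)

Write a = (a_1, ..., a_3) in the standard basis. For each basis vector v_i, ℓ(v_i) = <v_i, a> is a linear equation in the a_j's. Collect the n equations into a matrix system V a = ℓ, where row i of V is v_i (expressed in the standard basis). Since V is invertible (lower-triangular with 1s on the diagonal, up to permutation), solve by back-substitution:
  V =
[[1, 1, 0],
 [1, 1, 1],
 [1, 0, 0]]
  V a = (4, 3, 2)
Solving gives a = (2, 2, -1).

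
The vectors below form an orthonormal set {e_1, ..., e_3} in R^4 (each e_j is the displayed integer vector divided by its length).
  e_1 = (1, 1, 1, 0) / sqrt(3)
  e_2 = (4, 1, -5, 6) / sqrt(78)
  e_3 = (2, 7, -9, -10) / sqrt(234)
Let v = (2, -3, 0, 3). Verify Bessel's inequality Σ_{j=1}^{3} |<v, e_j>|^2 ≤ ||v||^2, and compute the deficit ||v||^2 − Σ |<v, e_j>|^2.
Σ |<v, e_j>|^2 = 149/9; ||v||^2 = 22; deficit = 49/9

Write each e_j = u_j / sqrt(<u_j, u_j>) where u_j is the displayed integer vector. Then <v, e_j> = <v, u_j> / sqrt(<u_j, u_j>), so |<v, e_j>|^2 = <v, u_j>^2 / <u_j, u_j>.
Coefficients: <v, e_1> = -1/sqrt(3), <v, e_2> = 23/sqrt(78), <v, e_3> = -47/sqrt(234).
Square and sum: Σ |<v, e_j>|^2 = 149/9.
Compute ||v||^2 = v·v = 22.
Deficit = 22 − 149/9 = 49/9 ≥ 0, confirming Bessel's inequality. (The deficit equals ||v − Σ <v,e_j> e_j||^2, the squared distance from v to span{e_j}.)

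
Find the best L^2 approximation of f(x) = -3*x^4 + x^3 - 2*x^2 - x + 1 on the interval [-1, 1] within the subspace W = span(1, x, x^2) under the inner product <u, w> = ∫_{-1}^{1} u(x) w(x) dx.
g(x) = -32*x^2/7 - 2*x/5 + 44/35

The best approximation g ∈ W is the orthogonal projection of f onto W. Writing g = a_0 + a_1 x + a_2 x^2, the coefficients solve the normal equations G · a = b where
  G_{ij} = <φ_i, φ_j> and b_i = <f, φ_i>, with φ_0 = 1, φ_1 = x, φ_2 = x^2.
G =
  [2, 0, 2/3]
  [0, 2/3, 0]
  [2/3, 0, 2/5],
b = (-8/15, -4/15, -104/105).
Solving gives a_0 = 44/35, a_1 = -2/5, a_2 = -32/7, so
  g(x) = -32*x^2/7 - 2*x/5 + 44/35.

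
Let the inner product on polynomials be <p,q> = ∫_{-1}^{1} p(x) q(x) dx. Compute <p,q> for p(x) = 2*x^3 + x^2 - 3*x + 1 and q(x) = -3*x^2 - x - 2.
<p,q> = -22/3

Expand the product: p(x)·q(x) = -6*x^5 - 5*x^4 + 4*x^3 - 2*x^2 + 5*x - 2.
∫_{-1}^{1} of each monomial x^k gives [2/(k+1) if k even, 0 if k odd]. Integrating term-by-term (or equivalently evaluating the antiderivative F(x) = -x^6 - x^5 + x^4 - 2*x^3/3 + 5*x^2/2 - 2*x at the endpoints):
  F(1) − F(−1) = -7/6 − (37/6) = -22/3.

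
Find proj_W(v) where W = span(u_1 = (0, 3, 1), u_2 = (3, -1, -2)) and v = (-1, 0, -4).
proj_W(v) = (18/23, -123/115, -91/115)

Set up U = [u_1 | ... | u_2] ∈ R^(3×2). The projector onto W = col(U) is P = U (U^T U)^(-1) U^T.
Compute U^T U =
  [10, -5]
  [-5, 14],
and U^T v = (-4, 5).
Solve U^T U · c = U^T v for the coefficients: c = (-31/115, 6/23). The projection is proj_W(v) = U c.
Check: (v - proj_W(v)) · u_1 = 0  (should be 0).
Check: (v - proj_W(v)) · u_2 = 0  (should be 0).
Result: proj_W(v) = (18/23, -123/115, -91/115).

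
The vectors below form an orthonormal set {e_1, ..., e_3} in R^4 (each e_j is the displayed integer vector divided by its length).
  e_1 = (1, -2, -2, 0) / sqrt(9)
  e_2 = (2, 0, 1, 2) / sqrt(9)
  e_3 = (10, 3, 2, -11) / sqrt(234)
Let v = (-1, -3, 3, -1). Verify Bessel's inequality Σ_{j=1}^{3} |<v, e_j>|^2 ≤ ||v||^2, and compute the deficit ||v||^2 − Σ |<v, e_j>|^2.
Σ |<v, e_j>|^2 = 28/117; ||v||^2 = 20; deficit = 2312/117

Write each e_j = u_j / sqrt(<u_j, u_j>) where u_j is the displayed integer vector. Then <v, e_j> = <v, u_j> / sqrt(<u_j, u_j>), so |<v, e_j>|^2 = <v, u_j>^2 / <u_j, u_j>.
Coefficients: <v, e_1> = -1/sqrt(9), <v, e_2> = -1/sqrt(9), <v, e_3> = -2/sqrt(234).
Square and sum: Σ |<v, e_j>|^2 = 28/117.
Compute ||v||^2 = v·v = 20.
Deficit = 20 − 28/117 = 2312/117 ≥ 0, confirming Bessel's inequality. (The deficit equals ||v − Σ <v,e_j> e_j||^2, the squared distance from v to span{e_j}.)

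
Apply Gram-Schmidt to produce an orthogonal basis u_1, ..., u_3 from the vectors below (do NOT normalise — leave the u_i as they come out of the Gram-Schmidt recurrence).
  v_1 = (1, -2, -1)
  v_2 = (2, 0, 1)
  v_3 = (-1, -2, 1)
Orthogonal basis:
  u_1 = (1, -2, -1)
  u_2 = (11/6, 1/3, 7/6)
  u_3 = (-24/29, -36/29, 48/29)

Apply the Gram-Schmidt recurrence
  u_1 = v_1
  u_i = v_i − Σ_{j<i} ((v_i · u_j) / (u_j · u_j)) · u_j.

Step by step this gives:
  u_1 = (1, -2, -1)
  u_2 = (11/6, 1/3, 7/6)
  u_3 = (-24/29, -36/29, 48/29)

Orthogonality check:
  u_2 · u_1 = 0 (should be 0)
  u_3 · u_1 = 0 (should be 0)
  u_3 · u_2 = 0 (should be 0)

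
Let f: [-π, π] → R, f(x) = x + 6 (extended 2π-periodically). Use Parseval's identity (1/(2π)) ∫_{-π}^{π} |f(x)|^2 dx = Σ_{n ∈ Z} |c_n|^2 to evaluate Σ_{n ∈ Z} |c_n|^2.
Σ |c_n|^2 = π^2/3 + 36

Expand and integrate term by term over [-π, π]:
  ∫ (x)^2 dx = 1·(2π^3/3); ∫ 2·1·(6)·x dx = 0 (odd integrand); ∫ 6^2 dx = 36·2π.
So (1/(2π)) ∫_{-π}^{π} (x + 6)^2 dx = 1π^2/3 + 36 = π^2/3 + 36.
Parseval ⇒ Σ |c_n|^2 = π^2/3 + 36.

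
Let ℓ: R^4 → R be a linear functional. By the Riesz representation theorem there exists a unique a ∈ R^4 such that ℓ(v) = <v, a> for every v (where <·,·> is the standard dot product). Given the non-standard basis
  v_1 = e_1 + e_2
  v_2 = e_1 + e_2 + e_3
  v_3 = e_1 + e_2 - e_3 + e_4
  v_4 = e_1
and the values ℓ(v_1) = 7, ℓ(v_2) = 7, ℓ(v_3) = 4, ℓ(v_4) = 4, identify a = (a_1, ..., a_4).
a = (4, 3, 0, -3)

Write a = (a_1, ..., a_4) in the standard basis. For each basis vector v_i, ℓ(v_i) = <v_i, a> is a linear equation in the a_j's. Collect the n equations into a matrix system V a = ℓ, where row i of V is v_i (expressed in the standard basis). Since V is invertible (lower-triangular with 1s on the diagonal, up to permutation), solve by back-substitution:
  V =
[[1, 1, 0, 0],
 [1, 1, 1, 0],
 [1, 1, -1, 1],
 [1, 0, 0, 0]]
  V a = (7, 7, 4, 4)
Solving gives a = (4, 3, 0, -3).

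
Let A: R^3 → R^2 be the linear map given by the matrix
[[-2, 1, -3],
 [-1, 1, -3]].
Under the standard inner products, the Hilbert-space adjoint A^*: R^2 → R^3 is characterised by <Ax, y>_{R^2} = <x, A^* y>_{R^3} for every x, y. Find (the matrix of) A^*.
A^* = A^T =
[[-2, -1],
 [1, 1],
 [-3, -3]]

For real matrices with standard dot products, the defining identity <Ax, y> = <x, A^* y> gives (Ax)^T y = x^T (A^*) y, i.e. x^T A^T y = x^T (A^*) y. Since this holds for all x, y, we must have A^* = A^T. Therefore
A^* =
[[-2, -1],
 [1, 1],
 [-3, -3]].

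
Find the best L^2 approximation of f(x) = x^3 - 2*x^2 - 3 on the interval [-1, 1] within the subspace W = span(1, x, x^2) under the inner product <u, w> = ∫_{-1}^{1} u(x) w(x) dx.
g(x) = -2*x^2 + 3*x/5 - 3

The best approximation g ∈ W is the orthogonal projection of f onto W. Writing g = a_0 + a_1 x + a_2 x^2, the coefficients solve the normal equations G · a = b where
  G_{ij} = <φ_i, φ_j> and b_i = <f, φ_i>, with φ_0 = 1, φ_1 = x, φ_2 = x^2.
G =
  [2, 0, 2/3]
  [0, 2/3, 0]
  [2/3, 0, 2/5],
b = (-22/3, 2/5, -14/5).
Solving gives a_0 = -3, a_1 = 3/5, a_2 = -2, so
  g(x) = -2*x^2 + 3*x/5 - 3.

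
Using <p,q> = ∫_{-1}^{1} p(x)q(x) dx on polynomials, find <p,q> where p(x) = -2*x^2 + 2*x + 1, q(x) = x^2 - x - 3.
<p,q> = -52/15

Expand the product: p(x)·q(x) = -2*x^4 + 4*x^3 + 5*x^2 - 7*x - 3.
∫_{-1}^{1} of each monomial x^k gives [2/(k+1) if k even, 0 if k odd]. Integrating term-by-term (or equivalently evaluating the antiderivative F(x) = -2*x^5/5 + x^4 + 5*x^3/3 - 7*x^2/2 - 3*x at the endpoints):
  F(1) − F(−1) = -127/30 − (-23/30) = -52/15.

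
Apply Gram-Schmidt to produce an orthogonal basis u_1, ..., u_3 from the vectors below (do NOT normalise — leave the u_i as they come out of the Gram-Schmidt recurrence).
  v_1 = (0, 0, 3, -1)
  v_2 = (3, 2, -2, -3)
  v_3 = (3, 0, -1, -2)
Orthogonal basis:
  u_1 = (0, 0, 3, -1)
  u_2 = (3, 2, -11/10, -33/10)
  u_3 = (252/251, -334/251, 8/251, 24/251)

Apply the Gram-Schmidt recurrence
  u_1 = v_1
  u_i = v_i − Σ_{j<i} ((v_i · u_j) / (u_j · u_j)) · u_j.

Step by step this gives:
  u_1 = (0, 0, 3, -1)
  u_2 = (3, 2, -11/10, -33/10)
  u_3 = (252/251, -334/251, 8/251, 24/251)

Orthogonality check:
  u_2 · u_1 = 0 (should be 0)
  u_3 · u_1 = 0 (should be 0)
  u_3 · u_2 = 0 (should be 0)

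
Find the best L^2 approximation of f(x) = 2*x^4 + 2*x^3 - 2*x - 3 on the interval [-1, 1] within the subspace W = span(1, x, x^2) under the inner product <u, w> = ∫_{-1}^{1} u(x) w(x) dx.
g(x) = 12*x^2/7 - 4*x/5 - 111/35

The best approximation g ∈ W is the orthogonal projection of f onto W. Writing g = a_0 + a_1 x + a_2 x^2, the coefficients solve the normal equations G · a = b where
  G_{ij} = <φ_i, φ_j> and b_i = <f, φ_i>, with φ_0 = 1, φ_1 = x, φ_2 = x^2.
G =
  [2, 0, 2/3]
  [0, 2/3, 0]
  [2/3, 0, 2/5],
b = (-26/5, -8/15, -10/7).
Solving gives a_0 = -111/35, a_1 = -4/5, a_2 = 12/7, so
  g(x) = 12*x^2/7 - 4*x/5 - 111/35.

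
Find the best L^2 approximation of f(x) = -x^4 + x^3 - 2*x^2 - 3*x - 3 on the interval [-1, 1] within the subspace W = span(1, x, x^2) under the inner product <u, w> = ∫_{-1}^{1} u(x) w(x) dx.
g(x) = -20*x^2/7 - 12*x/5 - 102/35

The best approximation g ∈ W is the orthogonal projection of f onto W. Writing g = a_0 + a_1 x + a_2 x^2, the coefficients solve the normal equations G · a = b where
  G_{ij} = <φ_i, φ_j> and b_i = <f, φ_i>, with φ_0 = 1, φ_1 = x, φ_2 = x^2.
G =
  [2, 0, 2/3]
  [0, 2/3, 0]
  [2/3, 0, 2/5],
b = (-116/15, -8/5, -108/35).
Solving gives a_0 = -102/35, a_1 = -12/5, a_2 = -20/7, so
  g(x) = -20*x^2/7 - 12*x/5 - 102/35.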